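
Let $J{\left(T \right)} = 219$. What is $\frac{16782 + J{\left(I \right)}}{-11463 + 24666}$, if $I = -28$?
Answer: $\frac{1889}{1467} \approx 1.2877$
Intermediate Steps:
$\frac{16782 + J{\left(I \right)}}{-11463 + 24666} = \frac{16782 + 219}{-11463 + 24666} = \frac{17001}{13203} = 17001 \cdot \frac{1}{13203} = \frac{1889}{1467}$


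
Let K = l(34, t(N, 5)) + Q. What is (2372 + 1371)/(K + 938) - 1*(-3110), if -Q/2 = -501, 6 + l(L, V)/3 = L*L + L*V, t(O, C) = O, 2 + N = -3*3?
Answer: 13277223/4268 ≈ 3110.9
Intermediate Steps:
N = -11 (N = -2 - 3*3 = -2 - 9 = -11)
l(L, V) = -18 + 3*L² + 3*L*V (l(L, V) = -18 + 3*(L*L + L*V) = -18 + 3*(L² + L*V) = -18 + (3*L² + 3*L*V) = -18 + 3*L² + 3*L*V)
Q = 1002 (Q = -2*(-501) = 1002)
K = 3330 (K = (-18 + 3*34² + 3*34*(-11)) + 1002 = (-18 + 3*1156 - 1122) + 1002 = (-18 + 3468 - 1122) + 1002 = 2328 + 1002 = 3330)
(2372 + 1371)/(K + 938) - 1*(-3110) = (2372 + 1371)/(3330 + 938) - 1*(-3110) = 3743/4268 + 3110 = 13277223/4268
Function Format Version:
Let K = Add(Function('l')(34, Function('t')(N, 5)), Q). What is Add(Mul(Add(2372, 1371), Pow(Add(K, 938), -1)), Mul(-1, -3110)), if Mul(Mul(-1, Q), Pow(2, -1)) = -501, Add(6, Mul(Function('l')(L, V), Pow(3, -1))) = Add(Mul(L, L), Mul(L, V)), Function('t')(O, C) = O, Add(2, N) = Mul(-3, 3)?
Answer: Rational(13277223, 4268) ≈ 3110.9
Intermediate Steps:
N = -11 (N = Add(-2, Mul(-3, 3)) = Add(-2, -9) = -11)
Function('l')(L, V) = Add(-18, Mul(3, Pow(L, 2)), Mul(3, L, V)) (Function('l')(L, V) = Add(-18, Mul(3, Add(Mul(L, L), Mul(L, V)))) = Add(-18, Mul(3, Add(Pow(L, 2), Mul(L, V)))) = Add(-18, Add(Mul(3, Pow(L, 2)), Mul(3, L, V))) = Add(-18, Mul(3, Pow(L, 2)), Mul(3, L, V)))
Q = 1002 (Q = Mul(-2, -501) = 1002)
K = 3330 (K = Add(Add(-18, Mul(3, Pow(34, 2)), Mul(3, 34, -11)), 1002) = Add(Add(-18, Mul(3, 1156), -1122), 1002) = Add(Add(-18, 3468, -1122), 1002) = Add(2328, 1002) = 3330)
Add(Mul(Add(2372, 1371), Pow(Add(K, 938), -1)), Mul(-1, -3110)) = Add(Mul(Add(2372, 1371), Pow(Add(3330, 938), -1)), Mul(-1, -3110)) = Add(Mul(3743, Pow(4268, -1)), 3110) = Add(Mul(3743, Rational(1, 4268)), 3110) = Add(Rational(3743, 4268), 3110) = Rational(13277223, 4268)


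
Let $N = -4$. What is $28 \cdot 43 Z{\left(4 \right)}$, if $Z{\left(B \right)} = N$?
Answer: $-4816$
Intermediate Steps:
$Z{\left(B \right)} = -4$
$28 \cdot 43 Z{\left(4 \right)} = 28 \cdot 43 \left(-4\right) = 1204 \left(-4\right) = -4816$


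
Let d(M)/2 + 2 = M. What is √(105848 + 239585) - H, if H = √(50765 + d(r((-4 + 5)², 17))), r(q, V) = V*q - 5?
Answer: √345433 - √50785 ≈ 362.38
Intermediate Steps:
r(q, V) = -5 + V*q
d(M) = -4 + 2*M
H = √50785 (H = √(50765 + (-4 + 2*(-5 + 17*(-4 + 5)²))) = √(50765 + (-4 + 2*(-5 + 17*1²))) = √(50765 + (-4 + 2*(-5 + 17*1))) = √(50765 + (-4 + 2*(-5 + 17))) = √(50765 + (-4 + 2*12)) = √(50765 + (-4 + 24)) = √(50765 + 20) = √50785 ≈ 225.36)
√(105848 + 239585) - H = √(105848 + 239585) - √50785 = √345433 - √50785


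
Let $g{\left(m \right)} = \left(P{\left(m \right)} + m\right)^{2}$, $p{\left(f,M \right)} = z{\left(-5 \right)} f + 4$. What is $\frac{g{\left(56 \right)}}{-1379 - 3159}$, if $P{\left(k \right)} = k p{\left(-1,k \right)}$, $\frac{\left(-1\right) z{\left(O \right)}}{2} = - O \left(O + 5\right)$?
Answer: $- \frac{39200}{2269} \approx -17.276$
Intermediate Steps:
$z{\left(O \right)} = 2 O \left(5 + O\right)$ ($z{\left(O \right)} = - 2 - O \left(O + 5\right) = - 2 - O \left(5 + O\right) = - 2 \left(- O \left(5 + O\right)\right) = 2 O \left(5 + O\right)$)
$p{\left(f,M \right)} = 4$ ($p{\left(f,M \right)} = 2 \left(-5\right) \left(5 - 5\right) f + 4 = 2 \left(-5\right) 0 f + 4 = 0 f + 4 = 0 + 4 = 4$)
$P{\left(k \right)} = 4 k$ ($P{\left(k \right)} = k 4 = 4 k$)
$g{\left(m \right)} = 25 m^{2}$ ($g{\left(m \right)} = \left(4 m + m\right)^{2} = \left(5 m\right)^{2} = 25 m^{2}$)
$\frac{g{\left(56 \right)}}{-1379 - 3159} = \frac{25 \cdot 56^{2}}{-1379 - 3159} = \frac{25 \cdot 3136}{-4538} = 78400 \left(- \frac{1}{4538}\right) = - \frac{39200}{2269}$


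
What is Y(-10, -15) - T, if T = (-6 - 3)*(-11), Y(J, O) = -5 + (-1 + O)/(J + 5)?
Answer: -504/5 ≈ -100.80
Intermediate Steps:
Y(J, O) = -5 + (-1 + O)/(5 + J)
T = 99 (T = -9*(-11) = 99)
Y(-10, -15) - T = (-26 - 15 - 5*(-10))/(5 - 10) - 1*99 = (-26 - 15 + 50)/(-5) - 99 = -⅕*9 - 99 = -9/5 - 99 = -504/5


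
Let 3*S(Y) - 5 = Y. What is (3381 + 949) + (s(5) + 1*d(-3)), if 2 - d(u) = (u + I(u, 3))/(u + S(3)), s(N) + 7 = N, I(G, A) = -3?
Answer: 4312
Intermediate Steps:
s(N) = -7 + N
S(Y) = 5/3 + Y/3
d(u) = 2 - (-3 + u)/(8/3 + u) (d(u) = 2 - (u - 3)/(u + (5/3 + (⅓)*3)) = 2 - (-3 + u)/(u + (5/3 + 1)) = 2 - (-3 + u)/(u + 8/3) = 2 - (-3 + u)/(8/3 + u))
(3381 + 949) + (s(5) + 1*d(-3)) = (3381 + 949) + ((-7 + 5) + 1*((25 + 3*(-3))/(8 + 3*(-3)))) = 4330 + (-2 + 1*((25 - 9)/(8 - 9))) = 4330 + (-2 + 1*(16/(-1))) = 4330 + (-2 + 1*(-1*16)) = 4330 + (-2 + 1*(-16)) = 4330 + (-2 - 16) = 4330 - 18 = 4312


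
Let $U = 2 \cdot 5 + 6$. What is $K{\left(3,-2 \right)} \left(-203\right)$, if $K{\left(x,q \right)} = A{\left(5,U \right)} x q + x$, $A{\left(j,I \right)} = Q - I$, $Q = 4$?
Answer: $-15225$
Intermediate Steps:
$U = 16$ ($U = 10 + 6 = 16$)
$A{\left(j,I \right)} = 4 - I$
$K{\left(x,q \right)} = x - 12 q x$ ($K{\left(x,q \right)} = \left(4 - 16\right) x q + x = - 12 x q + x = - 12 q x + x = x - 12 q x$)
$K{\left(3,-2 \right)} \left(-203\right) = 3 \left(1 - -24\right) \left(-203\right) = 3 \left(1 + 24\right) \left(-203\right) = 3 \cdot 25 \left(-203\right) = 75 \left(-203\right) = -15225$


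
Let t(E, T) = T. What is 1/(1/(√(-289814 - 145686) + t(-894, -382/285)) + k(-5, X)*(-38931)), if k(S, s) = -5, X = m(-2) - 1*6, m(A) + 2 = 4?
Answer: 4832038325642/940580420262971925 + 2*I*√4355/3300282176361305 ≈ 5.1373e-6 + 3.9992e-14*I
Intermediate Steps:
m(A) = 2 (m(A) = -2 + 4 = 2)
X = -4 (X = 2 - 1*6 = 2 - 6 = -4)
1/(1/(√(-289814 - 145686) + t(-894, -382/285)) + k(-5, X)*(-38931)) = 1/(1/(√(-289814 - 145686) - 382/285) - 5*(-38931)) = 1/(1/(√(-435500) - 382*1/285) + 194655) = 1/(1/(10*I*√4355 - 382/285) + 194655) = 1/(1/(-382/285 + 10*I*√4355) + 194655) = 1/(194655 + 1/(-382/285 + 10*I*√4355))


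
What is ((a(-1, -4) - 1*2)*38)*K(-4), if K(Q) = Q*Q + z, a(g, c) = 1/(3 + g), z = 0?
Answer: -912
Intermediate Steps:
K(Q) = Q² (K(Q) = Q*Q + 0 = Q² + 0 = Q²)
((a(-1, -4) - 1*2)*38)*K(-4) = ((1/(3 - 1) - 1*2)*38)*(-4)² = ((1/2 - 2)*38)*16 = ((½ - 2)*38)*16 = -3/2*38*16 = -57*16 = -912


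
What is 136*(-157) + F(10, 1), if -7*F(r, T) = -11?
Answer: -149453/7 ≈ -21350.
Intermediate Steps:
F(r, T) = 11/7 (F(r, T) = -⅐*(-11) = 11/7)
136*(-157) + F(10, 1) = 136*(-157) + 11/7 = -21352 + 11/7 = -149453/7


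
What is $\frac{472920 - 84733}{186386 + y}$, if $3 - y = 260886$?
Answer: $- \frac{388187}{74497} \approx -5.2108$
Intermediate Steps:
$y = -260883$ ($y = 3 - 260886 = -260883$)
$\frac{472920 - 84733}{186386 + y} = \frac{472920 - 84733}{186386 - 260883} = \frac{388187}{-74497} = 388187 \left(- \frac{1}{74497}\right) = - \frac{388187}{74497}$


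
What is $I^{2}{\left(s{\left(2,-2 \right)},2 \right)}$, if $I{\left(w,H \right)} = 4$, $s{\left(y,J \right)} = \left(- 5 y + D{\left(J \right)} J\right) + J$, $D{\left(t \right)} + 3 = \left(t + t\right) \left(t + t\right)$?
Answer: $16$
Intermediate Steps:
$D{\left(t \right)} = -3 + 4 t^{2}$ ($D{\left(t \right)} = -3 + \left(t + t\right) \left(t + t\right) = -3 + 2 t 2 t = -3 + 4 t^{2}$)
$s{\left(y,J \right)} = J - 5 y + J \left(-3 + 4 J^{2}\right)$ ($s{\left(y,J \right)} = \left(- 5 y + \left(-3 + 4 J^{2}\right) J\right) + J = \left(- 5 y + J \left(-3 + 4 J^{2}\right)\right) + J = J - 5 y + J \left(-3 + 4 J^{2}\right)$)
$I^{2}{\left(s{\left(2,-2 \right)},2 \right)} = 4^{2} = 16$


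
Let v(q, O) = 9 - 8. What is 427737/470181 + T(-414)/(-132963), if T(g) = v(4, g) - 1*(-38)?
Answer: 6317206408/6946297367 ≈ 0.90944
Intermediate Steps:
v(q, O) = 1
T(g) = 39 (T(g) = 1 - 1*(-38) = 1 + 38 = 39)
427737/470181 + T(-414)/(-132963) = 427737/470181 + 39/(-132963) = 427737*(1/470181) + 39*(-1/132963) = 142579/156727 - 13/44321 = 6317206408/6946297367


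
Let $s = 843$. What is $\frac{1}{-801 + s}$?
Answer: $\frac{1}{42} \approx 0.02381$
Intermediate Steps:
$\frac{1}{-801 + s} = \frac{1}{-801 + 843} = \frac{1}{42}$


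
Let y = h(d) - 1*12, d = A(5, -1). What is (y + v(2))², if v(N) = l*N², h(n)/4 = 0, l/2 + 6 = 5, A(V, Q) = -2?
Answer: 400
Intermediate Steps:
l = -2 (l = -12 + 2*5 = -12 + 10 = -2)
d = -2
h(n) = 0 (h(n) = 4*0 = 0)
y = -12 (y = 0 - 1*12 = 0 - 12 = -12)
v(N) = -2*N²
(y + v(2))² = (-12 - 2*2²)² = (-12 - 2*4)² = (-12 - 8)² = (-20)² = 400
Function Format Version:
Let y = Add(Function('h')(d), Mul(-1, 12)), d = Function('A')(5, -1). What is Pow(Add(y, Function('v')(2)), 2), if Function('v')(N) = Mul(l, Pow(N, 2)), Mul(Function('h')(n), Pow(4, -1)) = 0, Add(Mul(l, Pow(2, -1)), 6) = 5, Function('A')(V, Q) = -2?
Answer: 400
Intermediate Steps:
l = -2 (l = Add(-12, Mul(2, 5)) = Add(-12, 10) = -2)
d = -2
Function('h')(n) = 0 (Function('h')(n) = Mul(4, 0) = 0)
y = -12 (y = Add(0, Mul(-1, 12)) = Add(0, -12) = -12)
Function('v')(N) = Mul(-2, Pow(N, 2))
Pow(Add(y, Function('v')(2)), 2) = Pow(Add(-12, Mul(-2, Pow(2, 2))), 2) = Pow(Add(-12, Mul(-2, 4)), 2) = Pow(Add(-12, -8), 2) = Pow(-20, 2) = 400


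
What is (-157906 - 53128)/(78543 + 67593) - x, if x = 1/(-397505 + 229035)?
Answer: -8888187961/6154882980 ≈ -1.4441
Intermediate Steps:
x = -1/168470 (x = 1/(-168470) = -1/168470 ≈ -5.9358e-6)
(-157906 - 53128)/(78543 + 67593) - x = (-157906 - 53128)/(78543 + 67593) - 1*(-1/168470) = -211034/146136 + 1/168470 = -211034*1/146136 + 1/168470 = -105517/73068 + 1/168470 = -8888187961/6154882980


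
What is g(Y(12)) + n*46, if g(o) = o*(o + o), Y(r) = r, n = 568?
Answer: 26416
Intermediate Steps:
g(o) = 2*o² (g(o) = o*(2*o) = 2*o²)
g(Y(12)) + n*46 = 2*12² + 568*46 = 2*144 + 26128 = 288 + 26128 = 26416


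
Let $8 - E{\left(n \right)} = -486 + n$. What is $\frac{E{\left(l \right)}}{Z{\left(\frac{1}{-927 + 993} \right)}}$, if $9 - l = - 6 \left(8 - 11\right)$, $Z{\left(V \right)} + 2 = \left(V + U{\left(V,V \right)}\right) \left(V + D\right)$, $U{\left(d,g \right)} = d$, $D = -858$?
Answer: $- \frac{1095534}{60983} \approx -17.965$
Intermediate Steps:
$Z{\left(V \right)} = -2 + 2 V \left(-858 + V\right)$ ($Z{\left(V \right)} = -2 + \left(V + V\right) \left(V - 858\right) = -2 + 2 V \left(-858 + V\right)$)
$l = -9$ ($l = 9 - - 6 \left(8 - 11\right) = 9 - \left(-6\right) \left(-3\right) = 9 - 18 = -9$)
$E{\left(n \right)} = 494 - n$ ($E{\left(n \right)} = 8 - \left(-486 + n\right) = 494 - n$)
$\frac{E{\left(l \right)}}{Z{\left(\frac{1}{-927 + 993} \right)}} = \frac{494 - -9}{-2 - \frac{1716}{-927 + 993} + 2 \left(\frac{1}{-927 + 993}\right)^{2}} = \frac{494 + 9}{-2 - \frac{1716}{66} + 2 \left(\frac{1}{66}\right)^{2}} = \frac{503}{-2 - 26 + \frac{2}{4356}} = \frac{503}{-2 - 26 + 2 \cdot \frac{1}{4356}} = \frac{503}{-2 - 26 + \frac{1}{2178}} = \frac{503}{- \frac{60983}{2178}} = 503 \left(- \frac{2178}{60983}\right) = - \frac{1095534}{60983}$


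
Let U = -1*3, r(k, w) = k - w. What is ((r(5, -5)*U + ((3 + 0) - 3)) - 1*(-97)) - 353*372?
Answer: -131249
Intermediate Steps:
U = -3
((r(5, -5)*U + ((3 + 0) - 3)) - 1*(-97)) - 353*372 = (((5 - 1*(-5))*(-3) + ((3 + 0) - 3)) - 1*(-97)) - 353*372 = (((5 + 5)*(-3) + (3 - 3)) + 97) - 131316 = ((10*(-3) + 0) + 97) - 131316 = ((-30 + 0) + 97) - 131316 = (-30 + 97) - 131316 = 67 - 131316 = -131249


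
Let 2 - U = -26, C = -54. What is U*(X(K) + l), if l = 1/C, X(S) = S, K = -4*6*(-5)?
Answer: 90706/27 ≈ 3359.5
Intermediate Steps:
U = 28 (U = 2 - 1*(-26) = 2 + 26 = 28)
K = 120 (K = -24*(-5) = 120)
l = -1/54 (l = 1/(-54) = -1/54 ≈ -0.018519)
U*(X(K) + l) = 28*(120 - 1/54) = 28*(6479/54) = 90706/27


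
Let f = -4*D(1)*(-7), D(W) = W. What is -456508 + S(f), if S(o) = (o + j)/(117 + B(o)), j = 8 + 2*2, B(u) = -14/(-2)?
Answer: -14151738/31 ≈ -4.5651e+5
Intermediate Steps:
B(u) = 7 (B(u) = -14*(-½) = 7)
f = 28 (f = -4*1*(-7) = -4*(-7) = 28)
j = 12 (j = 8 + 4 = 12)
S(o) = 3/31 + o/124 (S(o) = (o + 12)/(117 + 7) = (12 + o)/124 = (12 + o)*(1/124) = 3/31 + o/124)
-456508 + S(f) = -456508 + (3/31 + (1/124)*28) = -456508 + (3/31 + 7/31) = -456508 + 10/31 = -14151738/31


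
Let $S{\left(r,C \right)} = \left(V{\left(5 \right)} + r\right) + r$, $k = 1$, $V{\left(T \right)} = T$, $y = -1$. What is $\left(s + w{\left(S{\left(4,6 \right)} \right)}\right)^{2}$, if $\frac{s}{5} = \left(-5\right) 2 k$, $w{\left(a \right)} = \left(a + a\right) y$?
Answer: $5776$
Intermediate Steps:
$S{\left(r,C \right)} = 5 + 2 r$ ($S{\left(r,C \right)} = \left(5 + r\right) + r = 5 + 2 r$)
$w{\left(a \right)} = - 2 a$ ($w{\left(a \right)} = \left(a + a\right) \left(-1\right) = 2 a \left(-1\right) = - 2 a$)
$s = -50$ ($s = 5 \left(-5\right) 2 \cdot 1 = 5 \left(\left(-10\right) 1\right) = 5 \left(-10\right) = -50$)
$\left(s + w{\left(S{\left(4,6 \right)} \right)}\right)^{2} = \left(-50 - 2 \left(5 + 2 \cdot 4\right)\right)^{2} = \left(-50 - 2 \left(5 + 8\right)\right)^{2} = \left(-50 - 26\right)^{2} = \left(-76\right)^{2} = 5776$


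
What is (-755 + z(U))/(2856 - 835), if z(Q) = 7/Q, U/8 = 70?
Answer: -60399/161680 ≈ -0.37357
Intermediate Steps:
U = 560 (U = 8*70 = 560)
(-755 + z(U))/(2856 - 835) = (-755 + 7/560)/(2856 - 835) = (-755 + 7*(1/560))/2021 = (-755 + 1/80)*(1/2021) = -60399/80*1/2021 = -60399/161680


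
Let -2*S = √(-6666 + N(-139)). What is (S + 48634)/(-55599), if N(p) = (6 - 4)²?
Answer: -48634/55599 + I*√6662/111198 ≈ -0.87473 + 0.00073402*I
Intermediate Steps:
N(p) = 4 (N(p) = 2² = 4)
S = -I*√6662/2 (S = -√(-6666 + 4)/2 = -I*√6662/2 ≈ -40.811*I)
(S + 48634)/(-55599) = (-I*√6662/2 + 48634)/(-55599) = (48634 - I*√6662/2)*(-1/55599) = -48634/55599 + I*√6662/111198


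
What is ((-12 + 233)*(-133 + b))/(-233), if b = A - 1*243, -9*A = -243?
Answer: 77129/233 ≈ 331.03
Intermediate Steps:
A = 27 (A = -⅑*(-243) = 27)
b = -216 (b = 27 - 1*243 = 27 - 243 = -216)
((-12 + 233)*(-133 + b))/(-233) = ((-12 + 233)*(-133 - 216))/(-233) = (221*(-349))*(-1/233) = -77129*(-1/233) = 77129/233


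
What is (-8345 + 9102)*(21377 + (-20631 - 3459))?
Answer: -2053741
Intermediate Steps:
(-8345 + 9102)*(21377 + (-20631 - 3459)) = 757*(21377 - 24090) = 757*(-2713) = -2053741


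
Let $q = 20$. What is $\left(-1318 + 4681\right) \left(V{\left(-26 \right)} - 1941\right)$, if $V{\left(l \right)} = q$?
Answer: $-6460323$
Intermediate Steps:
$V{\left(l \right)} = 20$
$\left(-1318 + 4681\right) \left(V{\left(-26 \right)} - 1941\right) = \left(-1318 + 4681\right) \left(20 - 1941\right) = 3363 \left(-1921\right) = -6460323$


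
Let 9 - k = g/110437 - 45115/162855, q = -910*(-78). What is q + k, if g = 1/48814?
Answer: 1780675581220131455/25083726103854 ≈ 70989.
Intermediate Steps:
g = 1/48814 ≈ 2.0486e-5
q = 70980
k = 232702368574535/25083726103854 (k = 9 - ((1/48814)/110437 - 45115/162855) = 9 - ((1/48814)*(1/110437) - 45115*1/162855) = 9 - (1/5390871718 - 1289/4653) = 9 - 1*(-6948833639849/25083726103854) = 9 + 6948833639849/25083726103854 = 232702368574535/25083726103854 ≈ 9.2770)
q + k = 70980 + 232702368574535/25083726103854 = 1780675581220131455/25083726103854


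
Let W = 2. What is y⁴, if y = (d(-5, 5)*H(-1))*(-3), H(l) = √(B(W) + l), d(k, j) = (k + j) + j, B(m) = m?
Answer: 50625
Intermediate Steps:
d(k, j) = k + 2*j (d(k, j) = (j + k) + j = k + 2*j)
H(l) = √(2 + l)
y = -15 (y = ((-5 + 2*5)*√(2 - 1))*(-3) = ((-5 + 10)*√1)*(-3) = (5*1)*(-3) = 5*(-3) = -15)
y⁴ = (-15)⁴ = 50625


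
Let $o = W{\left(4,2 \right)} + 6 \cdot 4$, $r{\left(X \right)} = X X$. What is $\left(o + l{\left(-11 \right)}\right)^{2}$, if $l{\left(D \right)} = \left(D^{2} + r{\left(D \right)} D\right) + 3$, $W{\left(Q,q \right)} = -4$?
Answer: $1408969$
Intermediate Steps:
$r{\left(X \right)} = X^{2}$
$o = 20$ ($o = -4 + 6 \cdot 4 = -4 + 24 = 20$)
$l{\left(D \right)} = 3 + D^{2} + D^{3}$ ($l{\left(D \right)} = \left(D^{2} + D^{2} D\right) + 3 = \left(D^{2} + D^{3}\right) + 3 = 3 + D^{2} + D^{3}$)
$\left(o + l{\left(-11 \right)}\right)^{2} = \left(20 + \left(3 + \left(-11\right)^{2} + \left(-11\right)^{3}\right)\right)^{2} = \left(20 + \left(3 + 121 - 1331\right)\right)^{2} = \left(20 - 1207\right)^{2} = \left(-1187\right)^{2} = 1408969$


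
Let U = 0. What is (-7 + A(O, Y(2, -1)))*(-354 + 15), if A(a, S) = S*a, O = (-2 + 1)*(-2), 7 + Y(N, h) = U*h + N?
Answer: 5763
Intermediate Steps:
Y(N, h) = -7 + N (Y(N, h) = -7 + (0*h + N) = -7 + (0 + N) = -7 + N)
O = 2 (O = -1*(-2) = 2)
(-7 + A(O, Y(2, -1)))*(-354 + 15) = (-7 + (-7 + 2)*2)*(-354 + 15) = (-7 - 5*2)*(-339) = (-7 - 10)*(-339) = -17*(-339) = 5763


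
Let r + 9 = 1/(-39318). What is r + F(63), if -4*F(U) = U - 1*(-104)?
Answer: -3990779/78636 ≈ -50.750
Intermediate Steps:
F(U) = -26 - U/4 (F(U) = -(U - 1*(-104))/4 = -(U + 104)/4 = -(104 + U)/4 = -26 - U/4)
r = -353863/39318 (r = -9 + 1/(-39318) = -9 - 1/39318 = -353863/39318 ≈ -9.0000)
r + F(63) = -353863/39318 + (-26 - 1/4*63) = -353863/39318 + (-26 - 63/4) = -353863/39318 - 167/4 = -3990779/78636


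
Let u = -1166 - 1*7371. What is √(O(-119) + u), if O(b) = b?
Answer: 4*I*√541 ≈ 93.038*I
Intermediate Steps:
u = -8537 (u = -1166 - 7371 = -8537)
√(O(-119) + u) = √(-119 - 8537) = √(-8656) = 4*I*√541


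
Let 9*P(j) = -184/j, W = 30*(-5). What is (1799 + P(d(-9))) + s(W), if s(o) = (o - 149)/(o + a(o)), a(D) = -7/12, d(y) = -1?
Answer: 2278609/1251 ≈ 1821.4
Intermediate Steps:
a(D) = -7/12 (a(D) = -7*1/12 = -7/12)
W = -150
s(o) = (-149 + o)/(-7/12 + o) (s(o) = (o - 149)/(o - 7/12) = (-149 + o)/(-7/12 + o))
P(j) = -184/(9*j) (P(j) = (-184/j)/9 = -184/(9*j))
(1799 + P(d(-9))) + s(W) = (1799 - 184/9/(-1)) + 12*(-149 - 150)/(-7 + 12*(-150)) = (1799 - 184/9*(-1)) + 12*(-299)/(-7 - 1800) = (1799 + 184/9) + 12*(-299)/(-1807) = 16375/9 + 12*(-1/1807)*(-299) = 16375/9 + 276/139 = 2278609/1251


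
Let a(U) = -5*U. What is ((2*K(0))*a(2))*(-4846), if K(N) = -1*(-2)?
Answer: 193840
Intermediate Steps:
K(N) = 2
((2*K(0))*a(2))*(-4846) = ((2*2)*(-5*2))*(-4846) = (4*(-10))*(-4846) = -40*(-4846) = 193840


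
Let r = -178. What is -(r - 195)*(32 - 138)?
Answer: -39538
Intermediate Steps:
-(r - 195)*(32 - 138) = -(-178 - 195)*(32 - 138) = -(-373)*(-106) = -1*39538 = -39538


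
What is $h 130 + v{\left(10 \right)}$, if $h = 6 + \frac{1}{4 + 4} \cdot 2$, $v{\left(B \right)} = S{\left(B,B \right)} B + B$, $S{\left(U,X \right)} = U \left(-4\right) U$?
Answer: $- \frac{6355}{2} \approx -3177.5$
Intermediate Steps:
$S{\left(U,X \right)} = - 4 U^{2}$ ($S{\left(U,X \right)} = - 4 U U = - 4 U^{2}$)
$v{\left(B \right)} = B - 4 B^{3}$ ($v{\left(B \right)} = - 4 B^{2} B + B = - 4 B^{3} + B = B - 4 B^{3}$)
$h = \frac{25}{4}$ ($h = 6 + \frac{1}{8} \cdot 2 = 6 + \frac{1}{4} = \frac{25}{4} \approx 6.25$)
$h 130 + v{\left(10 \right)} = \frac{25}{4} \cdot 130 + \left(10 - 4 \cdot 10^{3}\right) = \frac{1625}{2} + \left(10 - 4000\right) = \frac{1625}{2} - 3990 = - \frac{6355}{2}$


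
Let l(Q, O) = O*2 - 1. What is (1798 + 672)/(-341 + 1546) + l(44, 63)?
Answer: 30619/241 ≈ 127.05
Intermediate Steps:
l(Q, O) = -1 + 2*O (l(Q, O) = 2*O - 1 = -1 + 2*O)
(1798 + 672)/(-341 + 1546) + l(44, 63) = (1798 + 672)/(-341 + 1546) + (-1 + 2*63) = 2470/1205 + (-1 + 126) = 2470*(1/1205) + 125 = 494/241 + 125 = 30619/241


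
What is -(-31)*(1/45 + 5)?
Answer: 7006/45 ≈ 155.69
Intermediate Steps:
-(-31)*(1/45 + 5) = -(-31)*226/45 = -1*(-7006/45) = 7006/45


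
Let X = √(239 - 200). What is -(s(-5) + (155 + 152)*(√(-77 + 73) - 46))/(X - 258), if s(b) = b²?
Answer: -1212342/22175 - 4699*√39/22175 + 52804*I/22175 + 614*I*√39/66525 ≈ -55.995 + 2.4389*I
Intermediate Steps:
X = √39 ≈ 6.2450
-(s(-5) + (155 + 152)*(√(-77 + 73) - 46))/(X - 258) = -((-5)² + (155 + 152)*(√(-77 + 73) - 46))/(√39 - 258) = -(25 + 307*(√(-4) - 46))/(-258 + √39) = -(25 + 307*(2*I - 46))/(-258 + √39) = -(25 + 307*(-46 + 2*I))/(-258 + √39) = -(25 + (-14122 + 614*I))/(-258 + √39) = -(-14097 + 614*I)/(-258 + √39)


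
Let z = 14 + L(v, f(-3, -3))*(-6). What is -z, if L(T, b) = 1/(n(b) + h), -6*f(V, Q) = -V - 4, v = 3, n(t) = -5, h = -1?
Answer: -15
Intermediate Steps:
f(V, Q) = ⅔ + V/6 (f(V, Q) = -(-V - 4)/6 = -(-4 - V)/6 = ⅔ + V/6)
L(T, b) = -⅙ (L(T, b) = 1/(-5 - 1) = 1/(-6) = -⅙)
z = 15 (z = 14 - ⅙*(-6) = 14 + 1 = 15)
-z = -1*15 = -15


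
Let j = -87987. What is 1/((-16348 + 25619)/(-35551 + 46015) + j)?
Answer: -10464/920686697 ≈ -1.1365e-5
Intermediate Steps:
1/((-16348 + 25619)/(-35551 + 46015) + j) = 1/((-16348 + 25619)/(-35551 + 46015) - 87987) = 1/(9271/10464 - 87987) = 1/(-920686697/10464) = -10464/920686697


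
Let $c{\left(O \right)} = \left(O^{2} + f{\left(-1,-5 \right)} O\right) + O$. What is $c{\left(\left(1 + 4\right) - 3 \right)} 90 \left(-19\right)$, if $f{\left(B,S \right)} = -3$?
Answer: $0$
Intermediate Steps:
$c{\left(O \right)} = O^{2} - 2 O$ ($c{\left(O \right)} = \left(O^{2} - 3 O\right) + O = O^{2} - 2 O$)
$c{\left(\left(1 + 4\right) - 3 \right)} 90 \left(-19\right) = \left(\left(1 + 4\right) - 3\right) \left(-2 + \left(\left(1 + 4\right) - 3\right)\right) 90 \left(-19\right) = \left(5 - 3\right) \left(-2 + \left(5 - 3\right)\right) 90 \left(-19\right) = 2 \left(-2 + 2\right) 90 \left(-19\right) = 2 \cdot 0 \cdot 90 \left(-19\right) = 0 \cdot 90 \left(-19\right) = 0 \left(-19\right) = 0$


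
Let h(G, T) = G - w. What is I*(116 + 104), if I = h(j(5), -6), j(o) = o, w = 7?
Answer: -440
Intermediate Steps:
h(G, T) = -7 + G (h(G, T) = G - 1*7 = G - 7 = -7 + G)
I = -2 (I = -7 + 5 = -2)
I*(116 + 104) = -2*(116 + 104) = -2*220 = -440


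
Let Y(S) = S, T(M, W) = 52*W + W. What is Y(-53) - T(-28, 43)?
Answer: -2332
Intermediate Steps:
T(M, W) = 53*W
Y(-53) - T(-28, 43) = -53 - 53*43 = -53 - 1*2279 = -53 - 2279 = -2332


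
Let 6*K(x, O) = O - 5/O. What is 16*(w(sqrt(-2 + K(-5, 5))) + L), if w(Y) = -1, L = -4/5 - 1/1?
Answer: -224/5 ≈ -44.800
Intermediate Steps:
K(x, O) = -5/(6*O) + O/6 (K(x, O) = (O - 5/O)/6 = -5/(6*O) + O/6)
L = -9/5 (L = -4*1/5 - 1*1 = -4/5 - 1 = -9/5 ≈ -1.8000)
16*(w(sqrt(-2 + K(-5, 5))) + L) = 16*(-1 - 9/5) = 16*(-14/5) = -224/5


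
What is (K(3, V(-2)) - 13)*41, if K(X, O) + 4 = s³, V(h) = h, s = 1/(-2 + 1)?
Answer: -738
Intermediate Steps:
s = -1 (s = 1/(-1) = -1)
K(X, O) = -5 (K(X, O) = -4 + (-1)³ = -4 - 1 = -5)
(K(3, V(-2)) - 13)*41 = (-5 - 13)*41 = -18*41 = -738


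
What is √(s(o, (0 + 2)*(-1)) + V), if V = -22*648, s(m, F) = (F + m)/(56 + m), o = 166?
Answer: I*√175639074/111 ≈ 119.4*I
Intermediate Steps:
s(m, F) = (F + m)/(56 + m)
V = -14256
√(s(o, (0 + 2)*(-1)) + V) = √(((0 + 2)*(-1) + 166)/(56 + 166) - 14256) = √((2*(-1) + 166)/222 - 14256) = √((-2 + 166)/222 - 14256) = √((1/222)*164 - 14256) = √(82/111 - 14256) = √(-1582334/111) = I*√175639074/111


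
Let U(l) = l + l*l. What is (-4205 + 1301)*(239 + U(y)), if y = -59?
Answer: -10631544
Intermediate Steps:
U(l) = l + l**2
(-4205 + 1301)*(239 + U(y)) = (-4205 + 1301)*(239 - 59*(1 - 59)) = -2904*(239 - 59*(-58)) = -2904*(239 + 3422) = -2904*3661 = -10631544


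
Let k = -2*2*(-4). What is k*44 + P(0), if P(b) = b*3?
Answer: 704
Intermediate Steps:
P(b) = 3*b
k = 16 (k = -4*(-4) = 16)
k*44 + P(0) = 16*44 + 3*0 = 704 + 0 = 704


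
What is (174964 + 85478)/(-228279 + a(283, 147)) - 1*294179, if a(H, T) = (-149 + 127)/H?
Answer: -2714987637761/9228997 ≈ -2.9418e+5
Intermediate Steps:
a(H, T) = -22/H
(174964 + 85478)/(-228279 + a(283, 147)) - 1*294179 = (174964 + 85478)/(-228279 - 22/283) - 1*294179 = 260442/(-228279 - 22*1/283) - 294179 = 260442/(-228279 - 22/283) - 294179 = 260442/(-64602979/283) - 294179 = 260442*(-283/64602979) - 294179 = -10529298/9228997 - 294179 = -2714987637761/9228997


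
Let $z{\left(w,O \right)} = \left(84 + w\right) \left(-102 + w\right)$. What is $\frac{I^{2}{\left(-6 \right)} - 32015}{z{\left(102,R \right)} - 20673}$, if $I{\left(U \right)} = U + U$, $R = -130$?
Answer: $\frac{31871}{20673} \approx 1.5417$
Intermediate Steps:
$I{\left(U \right)} = 2 U$
$z{\left(w,O \right)} = \left(-102 + w\right) \left(84 + w\right)$
$\frac{I^{2}{\left(-6 \right)} - 32015}{z{\left(102,R \right)} - 20673} = \frac{\left(2 \left(-6\right)\right)^{2} - 32015}{\left(-8568 + 102^{2} - 1836\right) - 20673} = \frac{\left(-12\right)^{2} - 32015}{\left(-8568 + 10404 - 1836\right) - 20673} = \frac{144 - 32015}{0 - 20673} = - \frac{31871}{-20673} = \left(-31871\right) \left(- \frac{1}{20673}\right) = \frac{31871}{20673}$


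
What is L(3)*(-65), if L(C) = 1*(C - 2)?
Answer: -65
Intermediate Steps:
L(C) = -2 + C (L(C) = 1*(-2 + C) = -2 + C)
L(3)*(-65) = (-2 + 3)*(-65) = 1*(-65) = -65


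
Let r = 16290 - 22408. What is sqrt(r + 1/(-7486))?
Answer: I*sqrt(342853926614)/7486 ≈ 78.218*I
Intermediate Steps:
r = -6118
sqrt(r + 1/(-7486)) = sqrt(-6118 + 1/(-7486)) = sqrt(-6118 - 1/7486) = sqrt(-45799349/7486) = I*sqrt(342853926614)/7486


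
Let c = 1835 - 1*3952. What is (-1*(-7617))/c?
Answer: -7617/2117 ≈ -3.5980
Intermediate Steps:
c = -2117 (c = 1835 - 3952 = -2117)
(-1*(-7617))/c = -1*(-7617)/(-2117) = 7617*(-1/2117) = -7617/2117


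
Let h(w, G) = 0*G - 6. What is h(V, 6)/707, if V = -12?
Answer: -6/707 ≈ -0.0084866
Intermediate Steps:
h(w, G) = -6 (h(w, G) = 0 - 6 = -6)
h(V, 6)/707 = -6/707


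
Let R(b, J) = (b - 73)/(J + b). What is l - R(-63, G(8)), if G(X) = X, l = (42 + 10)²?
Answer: 148584/55 ≈ 2701.5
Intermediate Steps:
l = 2704 (l = 52² = 2704)
R(b, J) = (-73 + b)/(J + b)
l - R(-63, G(8)) = 2704 - (-73 - 63)/(8 - 63) = 2704 - (-136)/(-55) = 2704 - (-1)*(-136)/55 = 2704 - 1*136/55 = 2704 - 136/55 = 148584/55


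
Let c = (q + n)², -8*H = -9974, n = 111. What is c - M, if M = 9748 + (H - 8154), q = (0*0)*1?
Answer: 37921/4 ≈ 9480.3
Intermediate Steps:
H = 4987/4 (H = -⅛*(-9974) = 4987/4 ≈ 1246.8)
q = 0 (q = 0*1 = 0)
M = 11363/4 (M = 9748 + (4987/4 - 8154) = 9748 - 27629/4 = 11363/4 ≈ 2840.8)
c = 12321 (c = (0 + 111)² = 111² = 12321)
c - M = 12321 - 1*11363/4 = 12321 - 11363/4 = 37921/4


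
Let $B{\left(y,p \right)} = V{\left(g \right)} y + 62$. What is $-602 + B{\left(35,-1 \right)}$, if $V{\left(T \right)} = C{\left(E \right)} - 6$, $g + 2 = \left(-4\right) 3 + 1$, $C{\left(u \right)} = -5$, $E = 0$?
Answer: $-925$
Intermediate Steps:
$g = -13$ ($g = -2 + \left(\left(-4\right) 3 + 1\right) = -2 + \left(-12 + 1\right) = -2 - 11 = -13$)
$V{\left(T \right)} = -11$ ($V{\left(T \right)} = -5 - 6 = -11$)
$B{\left(y,p \right)} = 62 - 11 y$ ($B{\left(y,p \right)} = - 11 y + 62 = 62 - 11 y$)
$-602 + B{\left(35,-1 \right)} = -602 + \left(62 - 385\right) = -602 - 323 = -925$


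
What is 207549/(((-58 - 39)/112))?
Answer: -23245488/97 ≈ -2.3964e+5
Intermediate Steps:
207549/(((-58 - 39)/112)) = 207549/((-97*1/112)) = 207549/(-97/112) = 207549*(-112/97) = -23245488/97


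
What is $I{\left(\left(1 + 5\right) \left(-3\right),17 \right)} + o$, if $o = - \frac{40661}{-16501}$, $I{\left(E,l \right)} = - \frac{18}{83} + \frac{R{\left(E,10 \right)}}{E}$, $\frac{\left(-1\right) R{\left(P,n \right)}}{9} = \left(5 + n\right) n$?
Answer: $\frac{105796570}{1369583} \approx 77.247$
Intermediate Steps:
$R{\left(P,n \right)} = - 9 n \left(5 + n\right)$ ($R{\left(P,n \right)} = - 9 \left(5 + n\right) n = - 9 n \left(5 + n\right)$)
$I{\left(E,l \right)} = - \frac{18}{83} - \frac{1350}{E}$ ($I{\left(E,l \right)} = - \frac{18}{83} + \frac{\left(-9\right) 10 \left(5 + 10\right)}{E} = \left(-18\right) \frac{1}{83} + \frac{\left(-9\right) 10 \cdot 15}{E} = - \frac{18}{83} - \frac{1350}{E}$)
$o = \frac{40661}{16501}$ ($o = \left(-40661\right) \left(- \frac{1}{16501}\right) = \frac{40661}{16501} \approx 2.4642$)
$I{\left(\left(1 + 5\right) \left(-3\right),17 \right)} + o = \left(- \frac{18}{83} - \frac{1350}{\left(1 + 5\right) \left(-3\right)}\right) + \frac{40661}{16501} = \left(- \frac{18}{83} - \frac{1350}{6 \left(-3\right)}\right) + \frac{40661}{16501} = \left(- \frac{18}{83} - \frac{1350}{-18}\right) + \frac{40661}{16501} = \left(- \frac{18}{83} - -75\right) + \frac{40661}{16501} = \left(- \frac{18}{83} + 75\right) + \frac{40661}{16501} = \frac{6207}{83} + \frac{40661}{16501} = \frac{105796570}{1369583}$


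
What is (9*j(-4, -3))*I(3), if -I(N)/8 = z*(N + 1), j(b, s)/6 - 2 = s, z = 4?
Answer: 6912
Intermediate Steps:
j(b, s) = 12 + 6*s
I(N) = -32 - 32*N (I(N) = -32*(N + 1) = -32*(1 + N) = -8*(4 + 4*N) = -32 - 32*N)
(9*j(-4, -3))*I(3) = (9*(12 + 6*(-3)))*(-32 - 32*3) = (9*(12 - 18))*(-32 - 96) = (9*(-6))*(-128) = -54*(-128) = 6912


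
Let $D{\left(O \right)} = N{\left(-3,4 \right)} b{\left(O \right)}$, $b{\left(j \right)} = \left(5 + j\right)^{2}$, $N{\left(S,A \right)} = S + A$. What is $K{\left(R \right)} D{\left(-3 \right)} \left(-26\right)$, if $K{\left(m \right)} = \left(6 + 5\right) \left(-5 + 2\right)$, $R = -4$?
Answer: $3432$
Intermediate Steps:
$N{\left(S,A \right)} = A + S$
$D{\left(O \right)} = \left(5 + O\right)^{2}$ ($D{\left(O \right)} = \left(4 - 3\right) \left(5 + O\right)^{2} = 1 \left(5 + O\right)^{2} = \left(5 + O\right)^{2}$)
$K{\left(m \right)} = -33$ ($K{\left(m \right)} = 11 \left(-3\right) = -33$)
$K{\left(R \right)} D{\left(-3 \right)} \left(-26\right) = - 33 \left(5 - 3\right)^{2} \left(-26\right) = - 33 \cdot 2^{2} \left(-26\right) = \left(-33\right) 4 \left(-26\right) = \left(-132\right) \left(-26\right) = 3432$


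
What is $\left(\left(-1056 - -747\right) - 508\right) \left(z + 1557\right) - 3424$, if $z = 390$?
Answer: $-1594123$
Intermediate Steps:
$\left(\left(-1056 - -747\right) - 508\right) \left(z + 1557\right) - 3424 = \left(\left(-1056 - -747\right) - 508\right) \left(390 + 1557\right) - 3424 = \left(\left(-1056 + 747\right) - 508\right) 1947 - 3424 = \left(-309 - 508\right) 1947 - 3424 = \left(-817\right) 1947 - 3424 = -1590699 - 3424 = -1594123$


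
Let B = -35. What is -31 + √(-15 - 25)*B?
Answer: -31 - 70*I*√10 ≈ -31.0 - 221.36*I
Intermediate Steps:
-31 + √(-15 - 25)*B = -31 + √(-15 - 25)*(-35) = -31 + √(-40)*(-35) = -31 + (2*I*√10)*(-35) = -31 - 70*I*√10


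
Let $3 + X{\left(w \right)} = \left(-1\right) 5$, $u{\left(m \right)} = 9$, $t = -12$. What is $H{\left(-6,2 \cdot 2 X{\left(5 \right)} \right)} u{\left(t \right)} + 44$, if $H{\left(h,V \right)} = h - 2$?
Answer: $-28$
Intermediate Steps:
$X{\left(w \right)} = -8$ ($X{\left(w \right)} = -3 - 5 = -8$)
$H{\left(h,V \right)} = -2 + h$
$H{\left(-6,2 \cdot 2 X{\left(5 \right)} \right)} u{\left(t \right)} + 44 = \left(-2 - 6\right) 9 + 44 = \left(-8\right) 9 + 44 = -72 + 44 = -28$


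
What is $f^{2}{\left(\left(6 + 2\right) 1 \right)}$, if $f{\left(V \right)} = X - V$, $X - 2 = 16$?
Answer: $100$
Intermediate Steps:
$X = 18$ ($X = 2 + 16 = 18$)
$f{\left(V \right)} = 18 - V$
$f^{2}{\left(\left(6 + 2\right) 1 \right)} = \left(18 - \left(6 + 2\right) 1\right)^{2} = \left(18 - 8 \cdot 1\right)^{2} = \left(18 - 8\right)^{2} = 10^{2} = 100$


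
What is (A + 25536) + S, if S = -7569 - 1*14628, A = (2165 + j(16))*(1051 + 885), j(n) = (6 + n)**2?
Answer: 5131803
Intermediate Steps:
A = 5128464 (A = (2165 + (6 + 16)**2)*(1051 + 885) = (2165 + 22**2)*1936 = (2165 + 484)*1936 = 2649*1936 = 5128464)
S = -22197 (S = -7569 - 14628 = -22197)
(A + 25536) + S = (5128464 + 25536) - 22197 = 5154000 - 22197 = 5131803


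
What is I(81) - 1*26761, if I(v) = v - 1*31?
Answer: -26711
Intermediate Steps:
I(v) = -31 + v (I(v) = v - 31 = -31 + v)
I(81) - 1*26761 = (-31 + 81) - 1*26761 = 50 - 26761 = -26711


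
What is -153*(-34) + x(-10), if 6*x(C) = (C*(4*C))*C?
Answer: 13606/3 ≈ 4535.3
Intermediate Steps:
x(C) = 2*C³/3 (x(C) = ((C*(4*C))*C)/6 = ((4*C²)*C)/6 = (4*C³)/6 = 2*C³/3)
-153*(-34) + x(-10) = -153*(-34) + (⅔)*(-10)³ = 5202 + (⅔)*(-1000) = 5202 - 2000/3 = 13606/3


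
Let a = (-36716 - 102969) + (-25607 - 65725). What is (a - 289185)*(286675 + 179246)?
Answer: -242373036042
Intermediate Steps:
a = -231017 (a = -139685 - 91332 = -231017)
(a - 289185)*(286675 + 179246) = (-231017 - 289185)*(286675 + 179246) = -520202*465921 = -242373036042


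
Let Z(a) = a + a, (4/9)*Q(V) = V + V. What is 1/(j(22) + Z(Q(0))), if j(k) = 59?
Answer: 1/59 ≈ 0.016949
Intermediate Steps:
Q(V) = 9*V/2 (Q(V) = 9*(V + V)/4 = 9*(2*V)/4 = 9*V/2)
Z(a) = 2*a
1/(j(22) + Z(Q(0))) = 1/(59 + 2*((9/2)*0)) = 1/(59 + 2*0) = 1/(59 + 0) = 1/59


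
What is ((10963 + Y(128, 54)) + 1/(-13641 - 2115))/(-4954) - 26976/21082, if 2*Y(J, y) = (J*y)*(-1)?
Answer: -2299601408743/822780116184 ≈ -2.7949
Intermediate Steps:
Y(J, y) = -J*y/2 (Y(J, y) = ((J*y)*(-1))/2 = (-J*y)/2 = -J*y/2)
((10963 + Y(128, 54)) + 1/(-13641 - 2115))/(-4954) - 26976/21082 = ((10963 - ½*128*54) + 1/(-13641 - 2115))/(-4954) - 26976/21082 = ((10963 - 3456) + 1/(-15756))*(-1/4954) - 26976*1/21082 = (7507 - 1/15756)*(-1/4954) - 13488/10541 = (118280291/15756)*(-1/4954) - 13488/10541 = -118280291/78055224 - 13488/10541 = -2299601408743/822780116184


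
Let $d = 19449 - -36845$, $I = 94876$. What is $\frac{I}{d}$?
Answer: $\frac{47438}{28147} \approx 1.6854$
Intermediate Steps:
$d = 56294$ ($d = 19449 + 36845 = 56294$)
$\frac{I}{d} = \frac{94876}{56294} = 94876 \cdot \frac{1}{56294} = \frac{47438}{28147}$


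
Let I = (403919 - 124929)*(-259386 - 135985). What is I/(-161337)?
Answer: 110304555290/161337 ≈ 6.8369e+5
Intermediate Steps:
I = -110304555290 (I = 278990*(-395371) = -110304555290)
I/(-161337) = -110304555290/(-161337) = -110304555290*(-1/161337) = 110304555290/161337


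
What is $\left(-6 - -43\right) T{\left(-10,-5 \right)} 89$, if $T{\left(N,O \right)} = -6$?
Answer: $-19758$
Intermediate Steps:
$\left(-6 - -43\right) T{\left(-10,-5 \right)} 89 = \left(-6 - -43\right) \left(-6\right) 89 = \left(-6 + 43\right) \left(-6\right) 89 = 37 \left(-6\right) 89 = \left(-222\right) 89 = -19758$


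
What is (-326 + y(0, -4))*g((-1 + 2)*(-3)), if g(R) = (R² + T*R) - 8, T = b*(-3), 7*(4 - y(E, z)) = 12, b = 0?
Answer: -2266/7 ≈ -323.71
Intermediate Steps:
y(E, z) = 16/7 (y(E, z) = 4 - ⅐*12 = 4 - 12/7 = 16/7)
T = 0 (T = 0*(-3) = 0)
g(R) = -8 + R² (g(R) = (R² + 0*R) - 8 = (R² + 0) - 8 = R² - 8 = -8 + R²)
(-326 + y(0, -4))*g((-1 + 2)*(-3)) = (-326 + 16/7)*(-8 + ((-1 + 2)*(-3))²) = -2266*(-8 + (1*(-3))²)/7 = -2266*(-8 + (-3)²)/7 = -2266*(-8 + 9)/7 = -2266/7*1 = -2266/7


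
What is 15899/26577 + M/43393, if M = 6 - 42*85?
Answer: 595184879/1153255761 ≈ 0.51609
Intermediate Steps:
M = -3564 (M = 6 - 3570 = -3564)
15899/26577 + M/43393 = 15899/26577 - 3564/43393 = 595184879/1153255761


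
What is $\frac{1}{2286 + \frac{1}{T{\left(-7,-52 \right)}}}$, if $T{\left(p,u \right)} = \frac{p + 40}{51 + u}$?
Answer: $\frac{33}{75437} \approx 0.00043745$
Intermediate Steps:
$T{\left(p,u \right)} = \frac{40 + p}{51 + u}$
$\frac{1}{2286 + \frac{1}{T{\left(-7,-52 \right)}}} = \frac{1}{2286 + \frac{1}{\frac{1}{51 - 52} \left(40 - 7\right)}} = \frac{1}{2286 + \frac{1}{\frac{1}{-1} \cdot 33}} = \frac{1}{2286 + \frac{1}{\left(-1\right) 33}} = \frac{1}{2286 + \frac{1}{-33}} = \frac{1}{2286 - \frac{1}{33}} = \frac{1}{\frac{75437}{33}} = \frac{33}{75437}$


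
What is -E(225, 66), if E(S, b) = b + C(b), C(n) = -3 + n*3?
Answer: -261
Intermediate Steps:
C(n) = -3 + 3*n
E(S, b) = -3 + 4*b (E(S, b) = b + (-3 + 3*b) = -3 + 4*b)
-E(225, 66) = -(-3 + 4*66) = -(-3 + 264) = -1*261 = -261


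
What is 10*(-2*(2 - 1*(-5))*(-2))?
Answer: 280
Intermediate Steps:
10*(-2*(2 - 1*(-5))*(-2)) = 10*(-2*(2 + 5)*(-2)) = 10*(-2*7*(-2)) = 10*(-14*(-2)) = 10*28 = 280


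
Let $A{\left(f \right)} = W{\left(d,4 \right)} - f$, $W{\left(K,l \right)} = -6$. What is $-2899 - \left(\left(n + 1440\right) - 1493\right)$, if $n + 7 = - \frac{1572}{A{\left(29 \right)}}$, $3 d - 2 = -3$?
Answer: $- \frac{100937}{35} \approx -2883.9$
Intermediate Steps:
$d = - \frac{1}{3}$ ($d = \frac{2}{3} + \frac{1}{3} \left(-3\right) = \frac{2}{3} - 1 = - \frac{1}{3} \approx -0.33333$)
$A{\left(f \right)} = -6 - f$
$n = \frac{1327}{35}$ ($n = -7 - \frac{1572}{-6 - 29} = -7 - \frac{1572}{-35} = -7 - - \frac{1572}{35} = -7 + \frac{1572}{35} = \frac{1327}{35} \approx 37.914$)
$-2899 - \left(\left(n + 1440\right) - 1493\right) = -2899 - \left(\left(\frac{1327}{35} + 1440\right) - 1493\right) = -2899 - \left(\frac{51727}{35} - 1493\right) = -2899 - - \frac{528}{35} = -2899 + \frac{528}{35} = - \frac{100937}{35}$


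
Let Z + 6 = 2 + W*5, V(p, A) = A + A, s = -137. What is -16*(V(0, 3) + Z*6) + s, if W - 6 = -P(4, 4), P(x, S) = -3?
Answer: -4169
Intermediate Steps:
V(p, A) = 2*A
W = 9 (W = 6 - 1*(-3) = 6 + 3 = 9)
Z = 41 (Z = -6 + (2 + 9*5) = -6 + (2 + 45) = -6 + 47 = 41)
-16*(V(0, 3) + Z*6) + s = -16*(2*3 + 41*6) - 137 = -16*(6 + 246) - 137 = -16*252 - 137 = -4032 - 137 = -4169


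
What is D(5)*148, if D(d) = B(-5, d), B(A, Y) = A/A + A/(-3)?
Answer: 1184/3 ≈ 394.67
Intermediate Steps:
B(A, Y) = 1 - A/3 (B(A, Y) = 1 + A*(-1/3) = 1 - A/3)
D(d) = 8/3 (D(d) = 1 - 1/3*(-5) = 1 + 5/3 = 8/3)
D(5)*148 = (8/3)*148 = 1184/3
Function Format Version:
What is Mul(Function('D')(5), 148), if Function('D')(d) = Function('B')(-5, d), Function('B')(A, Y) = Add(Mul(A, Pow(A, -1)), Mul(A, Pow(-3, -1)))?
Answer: Rational(1184, 3) ≈ 394.67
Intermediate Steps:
Function('B')(A, Y) = Add(1, Mul(Rational(-1, 3), A)) (Function('B')(A, Y) = Add(1, Mul(A, Rational(-1, 3))) = Add(1, Mul(Rational(-1, 3), A)))
Function('D')(d) = Rational(8, 3) (Function('D')(d) = Add(1, Mul(Rational(-1, 3), -5)) = Add(1, Rational(5, 3)) = Rational(8, 3))
Mul(Function('D')(5), 148) = Mul(Rational(8, 3), 148) = Rational(1184, 3)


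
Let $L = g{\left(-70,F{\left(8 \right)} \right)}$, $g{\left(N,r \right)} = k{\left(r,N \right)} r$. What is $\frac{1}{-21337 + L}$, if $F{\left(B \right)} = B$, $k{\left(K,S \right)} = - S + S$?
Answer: $- \frac{1}{21337} \approx -4.6867 \cdot 10^{-5}$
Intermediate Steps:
$k{\left(K,S \right)} = 0$
$g{\left(N,r \right)} = 0$ ($g{\left(N,r \right)} = 0 r = 0$)
$L = 0$
$\frac{1}{-21337 + L} = \frac{1}{-21337 + 0} = \frac{1}{-21337} = - \frac{1}{21337}$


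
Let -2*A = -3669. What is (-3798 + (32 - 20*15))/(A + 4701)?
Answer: -8132/13071 ≈ -0.62214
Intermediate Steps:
A = 3669/2 (A = -½*(-3669) = 3669/2 ≈ 1834.5)
(-3798 + (32 - 20*15))/(A + 4701) = (-3798 + (32 - 20*15))/(3669/2 + 4701) = (-3798 + (32 - 300))/(13071/2) = (-3798 - 268)*(2/13071) = -4066*2/13071 = -8132/13071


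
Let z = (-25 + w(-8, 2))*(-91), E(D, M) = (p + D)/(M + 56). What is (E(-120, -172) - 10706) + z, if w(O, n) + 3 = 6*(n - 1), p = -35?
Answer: -1009509/116 ≈ -8702.7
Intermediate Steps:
w(O, n) = -9 + 6*n (w(O, n) = -3 + 6*(n - 1) = -3 + 6*(-1 + n) = -3 + (-6 + 6*n) = -9 + 6*n)
E(D, M) = (-35 + D)/(56 + M) (E(D, M) = (-35 + D)/(M + 56) = (-35 + D)/(56 + M))
z = 2002 (z = (-25 + (-9 + 6*2))*(-91) = (-25 + (-9 + 12))*(-91) = (-25 + 3)*(-91) = -22*(-91) = 2002)
(E(-120, -172) - 10706) + z = ((-35 - 120)/(56 - 172) - 10706) + 2002 = (-155/(-116) - 10706) + 2002 = (-1/116*(-155) - 10706) + 2002 = (155/116 - 10706) + 2002 = -1241741/116 + 2002 = -1009509/116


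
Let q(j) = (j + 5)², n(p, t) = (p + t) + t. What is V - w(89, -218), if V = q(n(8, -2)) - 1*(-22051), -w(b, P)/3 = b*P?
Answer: -36074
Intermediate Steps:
n(p, t) = p + 2*t
q(j) = (5 + j)²
w(b, P) = -3*P*b (w(b, P) = -3*b*P = -3*P*b)
V = 22132 (V = (5 + (8 + 2*(-2)))² - 1*(-22051) = (5 + (8 - 4))² + 22051 = (5 + 4)² + 22051 = 9² + 22051 = 81 + 22051 = 22132)
V - w(89, -218) = 22132 - (-3)*(-218)*89 = 22132 - 1*58206 = 22132 - 58206 = -36074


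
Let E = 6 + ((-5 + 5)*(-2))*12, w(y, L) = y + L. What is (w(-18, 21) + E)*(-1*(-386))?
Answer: 3474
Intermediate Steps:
w(y, L) = L + y
E = 6 (E = 6 + (0*(-2))*12 = 6 + 0*12 = 6 + 0 = 6)
(w(-18, 21) + E)*(-1*(-386)) = ((21 - 18) + 6)*(-1*(-386)) = (3 + 6)*386 = 9*386 = 3474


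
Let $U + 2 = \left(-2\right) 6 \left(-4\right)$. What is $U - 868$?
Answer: $-822$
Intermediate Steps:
$U = 46$ ($U = -2 + \left(-2\right) 6 \left(-4\right) = -2 - -48 = -2 + 48 = 46$)
$U - 868 = 46 - 868 = -822$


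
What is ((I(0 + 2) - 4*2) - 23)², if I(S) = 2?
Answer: 841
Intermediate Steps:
((I(0 + 2) - 4*2) - 23)² = ((2 - 4*2) - 23)² = ((2 - 8) - 23)² = (-6 - 23)² = (-29)² = 841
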